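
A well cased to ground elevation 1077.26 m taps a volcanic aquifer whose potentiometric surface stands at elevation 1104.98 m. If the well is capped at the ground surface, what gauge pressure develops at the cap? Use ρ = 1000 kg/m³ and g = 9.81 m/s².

P ≈ 272 kPa

Head above the cap: Δh = 1104.98 − 1077.26 = 27.72 m.
P = ρgΔh = 1000 × 9.81 × 27.72 = 271933 Pa ≈ 272 kPa.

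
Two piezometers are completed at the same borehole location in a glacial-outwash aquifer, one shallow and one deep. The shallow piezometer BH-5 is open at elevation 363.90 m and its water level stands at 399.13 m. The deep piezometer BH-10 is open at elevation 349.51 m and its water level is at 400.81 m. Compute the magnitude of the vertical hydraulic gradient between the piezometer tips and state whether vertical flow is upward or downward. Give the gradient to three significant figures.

|i_v| ≈ 0.117; vertical flow is upward

Total head at BH-5: h = 399.13 m (water level in the standpipe).
Total head at BH-10: h = 400.81 m.
Δh = h(BH-5) − h(BH-10) = 399.13 − 400.81 = -1.68 m.
Vertical separation Δz = 363.90 − 349.51 = 14.39 m.
|i_v| = |Δh| / Δz = 1.68 / 14.39 = 0.117.
Head is higher in the deep piezometer, so vertical flow is upward (discharge condition).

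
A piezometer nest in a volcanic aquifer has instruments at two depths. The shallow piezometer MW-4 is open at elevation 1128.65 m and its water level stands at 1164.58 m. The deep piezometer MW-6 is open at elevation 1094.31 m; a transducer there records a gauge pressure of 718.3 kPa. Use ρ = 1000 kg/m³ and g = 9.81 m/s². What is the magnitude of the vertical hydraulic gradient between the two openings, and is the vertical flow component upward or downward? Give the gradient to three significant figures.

Total head at MW-4: h = 1164.58 m (water level in the standpipe).
Pressure head at MW-6: ψ = P/(ρg) = 718.3×1000 / (1000 × 9.81) = 73.22 m.
Total head at MW-6: h = z + ψ = 1094.31 + 73.22 = 1167.53 m.
Δh = h(MW-4) − h(MW-6) = 1164.58 − 1167.53 = -2.95 m.
Vertical separation Δz = 1128.65 − 1094.31 = 34.34 m.
|i_v| = |Δh| / Δz = 2.95 / 34.34 = 0.0859.
Head is higher in the deep piezometer, so vertical flow is upward (discharge condition).

|i_v| ≈ 0.0859; vertical flow is upward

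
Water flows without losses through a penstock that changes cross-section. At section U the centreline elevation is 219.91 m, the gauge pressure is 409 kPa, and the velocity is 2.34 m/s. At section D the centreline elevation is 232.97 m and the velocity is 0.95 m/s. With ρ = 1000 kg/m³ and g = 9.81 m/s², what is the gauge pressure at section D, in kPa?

Pressure head at U: ψ₁ = P₁/(ρg) = 409×1000 / (1000 × 9.81) = 41.69 m.
Velocity heads: v₁²/2g = 2.34²/19.62 = 0.279 m; v₂²/2g = 0.95²/19.62 = 0.046 m.
Total head H = z₁ + ψ₁ + v₁²/2g = 219.91 + 41.69 + 0.279 = 261.88 m.
ψ₂ = H − z₂ − v₂²/2g = 261.88 − 232.97 − 0.046 = 28.86 m.
P₂ = ρgψ₂ = 1000 × 9.81 × 28.86 ≈ 283 kPa.

P₂ ≈ 283 kPa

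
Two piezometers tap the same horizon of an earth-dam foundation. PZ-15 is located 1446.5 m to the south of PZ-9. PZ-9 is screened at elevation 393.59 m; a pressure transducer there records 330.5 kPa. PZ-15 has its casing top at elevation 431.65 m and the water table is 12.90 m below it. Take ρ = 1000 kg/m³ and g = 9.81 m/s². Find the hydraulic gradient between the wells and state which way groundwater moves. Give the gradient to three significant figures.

Pressure head at PZ-9: ψ = P/(ρg) = 330.5×1000 / (1000 × 9.81) = 33.69 m.
Total head at PZ-9: h = z + ψ = 393.59 + 33.69 = 427.28 m.
Total head at PZ-15: h = 431.65 − 12.90 = 418.75 m.
Head difference: h(PZ-9) − h(PZ-15) = 427.28 − 418.75 = 8.53 m.
Hydraulic gradient: i = |Δh| / L = 8.53 / 1446.5 = 0.00590.
Flow is from higher to lower head: from PZ-9 toward PZ-15, i.e. toward the south.

i ≈ 0.00590; groundwater flows toward the south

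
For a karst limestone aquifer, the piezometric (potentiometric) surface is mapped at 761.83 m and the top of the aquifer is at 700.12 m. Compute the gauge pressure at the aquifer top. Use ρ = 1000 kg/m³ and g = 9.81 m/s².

P ≈ 605 kPa

Pressure head at the aquifer top: ψ = h − z = 761.83 − 700.12 = 61.71 m.
P = ρgψ = 1000 × 9.81 × 61.71 = 605375 Pa ≈ 605 kPa.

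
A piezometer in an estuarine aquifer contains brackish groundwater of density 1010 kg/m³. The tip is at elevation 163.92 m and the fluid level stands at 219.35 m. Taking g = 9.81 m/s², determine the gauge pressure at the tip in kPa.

Pressure head ψ = h − z = 219.35 − 163.92 = 55.43 m.
P = ρgψ = 1010 × 9.81 × 55.43 = 549206 Pa ≈ 549 kPa.

P ≈ 549 kPa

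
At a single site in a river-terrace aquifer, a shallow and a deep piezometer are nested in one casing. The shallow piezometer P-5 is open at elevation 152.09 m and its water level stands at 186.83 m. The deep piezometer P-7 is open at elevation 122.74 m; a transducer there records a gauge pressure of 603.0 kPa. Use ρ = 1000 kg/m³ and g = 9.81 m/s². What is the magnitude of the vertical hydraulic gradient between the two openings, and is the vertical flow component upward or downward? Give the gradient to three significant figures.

Total head at P-5: h = 186.83 m (water level in the standpipe).
Pressure head at P-7: ψ = P/(ρg) = 603.0×1000 / (1000 × 9.81) = 61.47 m.
Total head at P-7: h = z + ψ = 122.74 + 61.47 = 184.21 m.
Δh = h(P-5) − h(P-7) = 186.83 − 184.21 = 2.62 m.
Vertical separation Δz = 152.09 − 122.74 = 29.35 m.
|i_v| = |Δh| / Δz = 2.62 / 29.35 = 0.0893.
Head is higher in the shallow piezometer, so vertical flow is downward (recharge condition).

|i_v| ≈ 0.0893; vertical flow is downward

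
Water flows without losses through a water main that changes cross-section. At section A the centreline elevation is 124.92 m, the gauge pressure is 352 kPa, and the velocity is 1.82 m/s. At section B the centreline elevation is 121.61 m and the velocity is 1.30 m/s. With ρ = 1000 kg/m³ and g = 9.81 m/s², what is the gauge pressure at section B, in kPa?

P₂ ≈ 385 kPa

Pressure head at A: ψ₁ = P₁/(ρg) = 352×1000 / (1000 × 9.81) = 35.88 m.
Velocity heads: v₁²/2g = 1.82²/19.62 = 0.169 m; v₂²/2g = 1.30²/19.62 = 0.086 m.
Total head H = z₁ + ψ₁ + v₁²/2g = 124.92 + 35.88 + 0.169 = 160.97 m.
ψ₂ = H − z₂ − v₂²/2g = 160.97 − 121.61 − 0.086 = 39.27 m.
P₂ = ρgψ₂ = 1000 × 9.81 × 39.27 ≈ 385 kPa.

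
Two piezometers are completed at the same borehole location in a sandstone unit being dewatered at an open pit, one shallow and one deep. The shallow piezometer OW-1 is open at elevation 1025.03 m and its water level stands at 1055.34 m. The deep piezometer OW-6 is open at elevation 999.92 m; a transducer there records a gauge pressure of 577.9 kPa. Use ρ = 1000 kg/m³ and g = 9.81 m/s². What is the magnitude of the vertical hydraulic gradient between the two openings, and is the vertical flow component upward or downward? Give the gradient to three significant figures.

Total head at OW-1: h = 1055.34 m (water level in the standpipe).
Pressure head at OW-6: ψ = P/(ρg) = 577.9×1000 / (1000 × 9.81) = 58.91 m.
Total head at OW-6: h = z + ψ = 999.92 + 58.91 = 1058.83 m.
Δh = h(OW-1) − h(OW-6) = 1055.34 − 1058.83 = -3.49 m.
Vertical separation Δz = 1025.03 − 999.92 = 25.11 m.
|i_v| = |Δh| / Δz = 3.49 / 25.11 = 0.139.
Head is higher in the deep piezometer, so vertical flow is upward (discharge condition).

|i_v| ≈ 0.139; vertical flow is upward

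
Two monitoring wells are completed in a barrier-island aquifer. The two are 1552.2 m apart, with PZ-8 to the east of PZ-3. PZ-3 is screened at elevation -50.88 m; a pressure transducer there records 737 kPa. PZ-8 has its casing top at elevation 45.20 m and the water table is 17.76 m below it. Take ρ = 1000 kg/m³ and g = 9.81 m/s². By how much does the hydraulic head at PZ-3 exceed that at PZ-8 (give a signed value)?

Pressure head at PZ-3: ψ = P/(ρg) = 737×1000 / (1000 × 9.81) = 75.13 m.
Total head at PZ-3: h = z + ψ = -50.88 + 75.13 = 24.25 m.
Total head at PZ-8: h = 45.20 − 17.76 = 27.44 m.
Head difference: h(PZ-3) − h(PZ-8) = 24.25 − 27.44 = -3.19 m.

Δh ≈ -3.19 m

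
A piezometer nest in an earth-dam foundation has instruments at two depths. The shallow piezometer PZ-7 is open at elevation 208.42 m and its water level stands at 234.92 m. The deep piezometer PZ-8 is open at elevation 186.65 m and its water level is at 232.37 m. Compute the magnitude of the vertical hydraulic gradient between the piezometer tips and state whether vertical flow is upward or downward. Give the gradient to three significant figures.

Total head at PZ-7: h = 234.92 m (water level in the standpipe).
Total head at PZ-8: h = 232.37 m.
Δh = h(PZ-7) − h(PZ-8) = 234.92 − 232.37 = 2.55 m.
Vertical separation Δz = 208.42 − 186.65 = 21.77 m.
|i_v| = |Δh| / Δz = 2.55 / 21.77 = 0.117.
Head is higher in the shallow piezometer, so vertical flow is downward (recharge condition).

|i_v| ≈ 0.117; vertical flow is downward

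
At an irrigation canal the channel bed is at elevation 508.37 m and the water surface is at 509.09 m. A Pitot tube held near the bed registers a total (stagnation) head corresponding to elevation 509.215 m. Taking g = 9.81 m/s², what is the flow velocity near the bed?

Near the bed, under hydrostatic conditions, the piezometric head (z + ψ) equals the free-surface elevation, 509.09 m.
Velocity head = total − piezometric = 509.215 − 509.09 = 0.125 m.
v = √(2g·h_v) = √(2 × 9.81 × 0.125) = 1.57 m/s.

v ≈ 1.57 m/s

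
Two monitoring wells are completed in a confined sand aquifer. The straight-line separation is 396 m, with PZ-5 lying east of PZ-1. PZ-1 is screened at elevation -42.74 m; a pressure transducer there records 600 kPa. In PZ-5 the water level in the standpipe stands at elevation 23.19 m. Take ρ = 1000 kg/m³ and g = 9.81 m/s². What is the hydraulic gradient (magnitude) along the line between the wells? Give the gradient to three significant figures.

i ≈ 0.0120

Pressure head at PZ-1: ψ = P/(ρg) = 600×1000 / (1000 × 9.81) = 61.16 m.
Total head at PZ-1: h = z + ψ = -42.74 + 61.16 = 18.42 m.
Total head at PZ-5: h = 23.19 m (water level in the piezometer is the total head).
Head difference: h(PZ-1) − h(PZ-5) = 18.42 − 23.19 = -4.77 m.
Hydraulic gradient: i = |Δh| / L = 4.77 / 396 = 0.0120.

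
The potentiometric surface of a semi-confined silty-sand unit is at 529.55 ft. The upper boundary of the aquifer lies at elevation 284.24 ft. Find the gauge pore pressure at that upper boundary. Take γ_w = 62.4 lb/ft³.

P ≈ 106 psi

Pressure head at the aquifer top: ψ = h − z = 529.55 − 284.24 = 245.31 ft.
P = γψ/144 = 62.4 × 245.31 / 144 = 106 psi.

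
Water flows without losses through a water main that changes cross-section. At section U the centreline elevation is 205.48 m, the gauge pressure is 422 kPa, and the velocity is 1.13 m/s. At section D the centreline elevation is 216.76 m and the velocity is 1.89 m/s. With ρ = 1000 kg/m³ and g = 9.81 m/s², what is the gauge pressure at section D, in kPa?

P₂ ≈ 310 kPa

Pressure head at U: ψ₁ = P₁/(ρg) = 422×1000 / (1000 × 9.81) = 43.02 m.
Velocity heads: v₁²/2g = 1.13²/19.62 = 0.065 m; v₂²/2g = 1.89²/19.62 = 0.182 m.
Total head H = z₁ + ψ₁ + v₁²/2g = 205.48 + 43.02 + 0.065 = 248.56 m.
ψ₂ = H − z₂ − v₂²/2g = 248.56 − 216.76 − 0.182 = 31.62 m.
P₂ = ρgψ₂ = 1000 × 9.81 × 31.62 ≈ 310 kPa.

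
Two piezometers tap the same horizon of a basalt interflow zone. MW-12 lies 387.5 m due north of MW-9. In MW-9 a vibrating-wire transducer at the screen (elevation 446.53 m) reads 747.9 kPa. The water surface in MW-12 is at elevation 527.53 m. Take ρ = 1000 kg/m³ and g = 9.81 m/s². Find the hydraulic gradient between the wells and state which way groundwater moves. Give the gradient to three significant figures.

Pressure head at MW-9: ψ = P/(ρg) = 747.9×1000 / (1000 × 9.81) = 76.24 m.
Total head at MW-9: h = z + ψ = 446.53 + 76.24 = 522.77 m.
Total head at MW-12: h = 527.53 m (water level in the piezometer is the total head).
Head difference: h(MW-9) − h(MW-12) = 522.77 − 527.53 = -4.76 m.
Hydraulic gradient: i = |Δh| / L = 4.76 / 387.5 = 0.0123.
Flow is from higher to lower head: from MW-12 toward MW-9, i.e. toward the south.

i ≈ 0.0123; groundwater flows toward the south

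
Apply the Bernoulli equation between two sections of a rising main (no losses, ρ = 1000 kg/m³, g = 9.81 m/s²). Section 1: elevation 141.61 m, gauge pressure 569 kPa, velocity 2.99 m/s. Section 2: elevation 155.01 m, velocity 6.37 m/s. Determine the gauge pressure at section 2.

P₂ ≈ 422 kPa

Pressure head at 1: ψ₁ = P₁/(ρg) = 569×1000 / (1000 × 9.81) = 58.00 m.
Velocity heads: v₁²/2g = 2.99²/19.62 = 0.456 m; v₂²/2g = 6.37²/19.62 = 2.068 m.
Total head H = z₁ + ψ₁ + v₁²/2g = 141.61 + 58.00 + 0.456 = 200.07 m.
ψ₂ = H − z₂ − v₂²/2g = 200.07 − 155.01 − 2.068 = 42.99 m.
P₂ = ρgψ₂ = 1000 × 9.81 × 42.99 ≈ 422 kPa.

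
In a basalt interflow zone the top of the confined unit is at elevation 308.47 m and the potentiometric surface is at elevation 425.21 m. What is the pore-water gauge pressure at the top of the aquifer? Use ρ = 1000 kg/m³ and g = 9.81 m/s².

Pressure head at the aquifer top: ψ = h − z = 425.21 − 308.47 = 116.74 m.
P = ρgψ = 1000 × 9.81 × 116.74 = 1145219 Pa ≈ 1150 kPa.

P ≈ 1150 kPa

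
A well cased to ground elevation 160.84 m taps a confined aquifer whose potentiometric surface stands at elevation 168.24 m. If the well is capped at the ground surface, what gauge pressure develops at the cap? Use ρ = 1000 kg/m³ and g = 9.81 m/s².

Head above the cap: Δh = 168.24 − 160.84 = 7.40 m.
P = ρgΔh = 1000 × 9.81 × 7.40 = 72594 Pa ≈ 72.6 kPa.

P ≈ 72.6 kPa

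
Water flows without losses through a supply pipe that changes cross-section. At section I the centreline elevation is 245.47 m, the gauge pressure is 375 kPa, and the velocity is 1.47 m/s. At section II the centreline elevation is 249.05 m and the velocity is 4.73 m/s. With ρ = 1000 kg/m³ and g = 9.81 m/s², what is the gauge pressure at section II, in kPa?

Pressure head at I: ψ₁ = P₁/(ρg) = 375×1000 / (1000 × 9.81) = 38.23 m.
Velocity heads: v₁²/2g = 1.47²/19.62 = 0.110 m; v₂²/2g = 4.73²/19.62 = 1.140 m.
Total head H = z₁ + ψ₁ + v₁²/2g = 245.47 + 38.23 + 0.110 = 283.81 m.
ψ₂ = H − z₂ − v₂²/2g = 283.81 − 249.05 − 1.140 = 33.62 m.
P₂ = ρgψ₂ = 1000 × 9.81 × 33.62 ≈ 330 kPa.

P₂ ≈ 330 kPa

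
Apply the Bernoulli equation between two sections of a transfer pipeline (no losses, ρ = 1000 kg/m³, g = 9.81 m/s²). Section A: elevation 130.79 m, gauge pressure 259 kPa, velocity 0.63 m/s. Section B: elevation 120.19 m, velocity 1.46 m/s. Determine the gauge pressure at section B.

P₂ ≈ 362 kPa

Pressure head at A: ψ₁ = P₁/(ρg) = 259×1000 / (1000 × 9.81) = 26.40 m.
Velocity heads: v₁²/2g = 0.63²/19.62 = 0.020 m; v₂²/2g = 1.46²/19.62 = 0.109 m.
Total head H = z₁ + ψ₁ + v₁²/2g = 130.79 + 26.40 + 0.020 = 157.21 m.
ψ₂ = H − z₂ − v₂²/2g = 157.21 − 120.19 − 0.109 = 36.91 m.
P₂ = ρgψ₂ = 1000 × 9.81 × 36.91 ≈ 362 kPa.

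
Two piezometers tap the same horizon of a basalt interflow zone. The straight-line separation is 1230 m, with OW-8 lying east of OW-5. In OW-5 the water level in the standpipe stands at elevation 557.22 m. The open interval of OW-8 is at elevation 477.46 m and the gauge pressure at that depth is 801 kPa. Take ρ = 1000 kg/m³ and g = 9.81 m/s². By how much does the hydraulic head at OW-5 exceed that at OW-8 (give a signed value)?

Δh ≈ -1.89 m

Total head at OW-5: h = 557.22 m (water level in the piezometer is the total head).
Pressure head at OW-8: ψ = P/(ρg) = 801×1000 / (1000 × 9.81) = 81.65 m.
Total head at OW-8: h = z + ψ = 477.46 + 81.65 = 559.11 m.
Head difference: h(OW-5) − h(OW-8) = 557.22 − 559.11 = -1.89 m.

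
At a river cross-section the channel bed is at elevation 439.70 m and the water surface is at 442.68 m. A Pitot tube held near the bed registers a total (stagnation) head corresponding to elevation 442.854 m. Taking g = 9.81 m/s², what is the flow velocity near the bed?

v ≈ 1.85 m/s

Near the bed, under hydrostatic conditions, the piezometric head (z + ψ) equals the free-surface elevation, 442.68 m.
Velocity head = total − piezometric = 442.854 − 442.68 = 0.174 m.
v = √(2g·h_v) = √(2 × 9.81 × 0.174) = 1.85 m/s.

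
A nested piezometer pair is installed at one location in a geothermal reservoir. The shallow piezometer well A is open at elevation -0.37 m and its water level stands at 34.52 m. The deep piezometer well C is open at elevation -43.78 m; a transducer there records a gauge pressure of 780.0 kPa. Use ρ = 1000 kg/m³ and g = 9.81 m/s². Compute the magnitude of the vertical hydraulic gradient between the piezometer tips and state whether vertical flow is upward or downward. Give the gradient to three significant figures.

|i_v| ≈ 0.0279; vertical flow is upward

Total head at well A: h = 34.52 m (water level in the standpipe).
Pressure head at well C: ψ = P/(ρg) = 780.0×1000 / (1000 × 9.81) = 79.51 m.
Total head at well C: h = z + ψ = -43.78 + 79.51 = 35.73 m.
Δh = h(well A) − h(well C) = 34.52 − 35.73 = -1.21 m.
Vertical separation Δz = -0.37 − (-43.78) = 43.41 m.
|i_v| = |Δh| / Δz = 1.21 / 43.41 = 0.0279.
Head is higher in the deep piezometer, so vertical flow is upward (discharge condition).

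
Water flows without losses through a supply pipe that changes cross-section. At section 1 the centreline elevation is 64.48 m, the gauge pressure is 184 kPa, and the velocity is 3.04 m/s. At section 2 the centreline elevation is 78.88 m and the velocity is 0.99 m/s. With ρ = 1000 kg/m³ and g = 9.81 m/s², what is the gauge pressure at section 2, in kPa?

P₂ ≈ 46.9 kPa

Pressure head at 1: ψ₁ = P₁/(ρg) = 184×1000 / (1000 × 9.81) = 18.76 m.
Velocity heads: v₁²/2g = 3.04²/19.62 = 0.471 m; v₂²/2g = 0.99²/19.62 = 0.050 m.
Total head H = z₁ + ψ₁ + v₁²/2g = 64.48 + 18.76 + 0.471 = 83.71 m.
ψ₂ = H − z₂ − v₂²/2g = 83.71 − 78.88 − 0.050 = 4.78 m.
P₂ = ρgψ₂ = 1000 × 9.81 × 4.78 ≈ 46.9 kPa.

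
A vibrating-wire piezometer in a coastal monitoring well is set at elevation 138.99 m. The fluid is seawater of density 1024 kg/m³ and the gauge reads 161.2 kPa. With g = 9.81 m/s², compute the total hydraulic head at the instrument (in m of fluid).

h ≈ 155.04 m

ψ = P/(ρg) = 161.2×1000 / (1024 × 9.81) = 16.05 m.
h = z + ψ = 138.99 + 16.05 = 155.04 m.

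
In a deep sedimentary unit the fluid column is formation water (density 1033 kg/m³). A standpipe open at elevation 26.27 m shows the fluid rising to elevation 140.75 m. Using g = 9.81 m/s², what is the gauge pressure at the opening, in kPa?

Pressure head ψ = h − z = 140.75 − 26.27 = 114.48 m.
P = ρgψ = 1033 × 9.81 × 114.48 = 1160109 Pa ≈ 1160 kPa.

P ≈ 1160 kPa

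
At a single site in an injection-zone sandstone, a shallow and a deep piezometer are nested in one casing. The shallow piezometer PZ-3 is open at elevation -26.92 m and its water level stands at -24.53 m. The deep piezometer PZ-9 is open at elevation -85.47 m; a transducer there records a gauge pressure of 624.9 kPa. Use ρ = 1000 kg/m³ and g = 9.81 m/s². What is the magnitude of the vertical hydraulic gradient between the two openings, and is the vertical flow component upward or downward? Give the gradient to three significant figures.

Total head at PZ-3: h = -24.53 m (water level in the standpipe).
Pressure head at PZ-9: ψ = P/(ρg) = 624.9×1000 / (1000 × 9.81) = 63.70 m.
Total head at PZ-9: h = z + ψ = -85.47 + 63.70 = -21.77 m.
Δh = h(PZ-3) − h(PZ-9) = -24.53 − (-21.77) = -2.76 m.
Vertical separation Δz = -26.92 − (-85.47) = 58.55 m.
|i_v| = |Δh| / Δz = 2.76 / 58.55 = 0.0471.
Head is higher in the deep piezometer, so vertical flow is upward (discharge condition).

|i_v| ≈ 0.0471; vertical flow is upward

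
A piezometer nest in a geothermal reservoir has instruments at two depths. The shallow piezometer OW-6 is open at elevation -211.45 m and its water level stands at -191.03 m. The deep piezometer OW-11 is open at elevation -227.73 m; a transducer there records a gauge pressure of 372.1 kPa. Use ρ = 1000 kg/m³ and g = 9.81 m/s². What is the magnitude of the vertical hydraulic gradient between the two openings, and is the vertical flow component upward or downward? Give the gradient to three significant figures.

|i_v| ≈ 0.0756; vertical flow is upward

Total head at OW-6: h = -191.03 m (water level in the standpipe).
Pressure head at OW-11: ψ = P/(ρg) = 372.1×1000 / (1000 × 9.81) = 37.93 m.
Total head at OW-11: h = z + ψ = -227.73 + 37.93 = -189.80 m.
Δh = h(OW-6) − h(OW-11) = -191.03 − (-189.80) = -1.23 m.
Vertical separation Δz = -211.45 − (-227.73) = 16.28 m.
|i_v| = |Δh| / Δz = 1.23 / 16.28 = 0.0756.
Head is higher in the deep piezometer, so vertical flow is upward (discharge condition).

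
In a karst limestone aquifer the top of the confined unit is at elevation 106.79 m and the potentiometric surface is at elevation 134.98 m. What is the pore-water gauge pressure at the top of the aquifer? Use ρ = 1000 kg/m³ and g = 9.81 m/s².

P ≈ 277 kPa

Pressure head at the aquifer top: ψ = h − z = 134.98 − 106.79 = 28.19 m.
P = ρgψ = 1000 × 9.81 × 28.19 = 276544 Pa ≈ 277 kPa.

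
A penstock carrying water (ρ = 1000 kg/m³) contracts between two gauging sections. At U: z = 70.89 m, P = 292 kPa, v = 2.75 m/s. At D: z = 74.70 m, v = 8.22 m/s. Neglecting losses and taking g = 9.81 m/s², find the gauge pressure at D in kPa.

Pressure head at U: ψ₁ = P₁/(ρg) = 292×1000 / (1000 × 9.81) = 29.77 m.
Velocity heads: v₁²/2g = 2.75²/19.62 = 0.385 m; v₂²/2g = 8.22²/19.62 = 3.444 m.
Total head H = z₁ + ψ₁ + v₁²/2g = 70.89 + 29.77 + 0.385 = 101.05 m.
ψ₂ = H − z₂ − v₂²/2g = 101.05 − 74.70 − 3.444 = 22.91 m.
P₂ = ρgψ₂ = 1000 × 9.81 × 22.91 ≈ 225 kPa.

P₂ ≈ 225 kPa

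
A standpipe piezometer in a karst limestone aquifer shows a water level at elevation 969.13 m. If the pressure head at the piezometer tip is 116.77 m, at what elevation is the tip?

z ≈ 852.36 m

z = h − ψ = 969.13 − 116.77 = 852.36 m.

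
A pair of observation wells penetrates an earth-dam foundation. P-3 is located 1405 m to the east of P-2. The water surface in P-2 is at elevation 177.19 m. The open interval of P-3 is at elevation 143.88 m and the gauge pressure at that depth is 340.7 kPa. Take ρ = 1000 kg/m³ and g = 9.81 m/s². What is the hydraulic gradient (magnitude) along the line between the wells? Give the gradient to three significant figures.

Total head at P-2: h = 177.19 m (water level in the piezometer is the total head).
Pressure head at P-3: ψ = P/(ρg) = 340.7×1000 / (1000 × 9.81) = 34.73 m.
Total head at P-3: h = z + ψ = 143.88 + 34.73 = 178.61 m.
Head difference: h(P-2) − h(P-3) = 177.19 − 178.61 = -1.42 m.
Hydraulic gradient: i = |Δh| / L = 1.42 / 1405 = 0.00101.

i ≈ 0.00101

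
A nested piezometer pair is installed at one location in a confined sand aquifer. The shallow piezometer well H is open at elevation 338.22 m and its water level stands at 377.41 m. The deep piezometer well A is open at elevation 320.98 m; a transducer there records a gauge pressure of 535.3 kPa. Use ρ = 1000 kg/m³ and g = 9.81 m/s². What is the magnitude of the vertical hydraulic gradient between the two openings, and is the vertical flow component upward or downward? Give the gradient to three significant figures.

Total head at well H: h = 377.41 m (water level in the standpipe).
Pressure head at well A: ψ = P/(ρg) = 535.3×1000 / (1000 × 9.81) = 54.57 m.
Total head at well A: h = z + ψ = 320.98 + 54.57 = 375.55 m.
Δh = h(well H) − h(well A) = 377.41 − 375.55 = 1.86 m.
Vertical separation Δz = 338.22 − 320.98 = 17.24 m.
|i_v| = |Δh| / Δz = 1.86 / 17.24 = 0.108.
Head is higher in the shallow piezometer, so vertical flow is downward (recharge condition).

|i_v| ≈ 0.108; vertical flow is downward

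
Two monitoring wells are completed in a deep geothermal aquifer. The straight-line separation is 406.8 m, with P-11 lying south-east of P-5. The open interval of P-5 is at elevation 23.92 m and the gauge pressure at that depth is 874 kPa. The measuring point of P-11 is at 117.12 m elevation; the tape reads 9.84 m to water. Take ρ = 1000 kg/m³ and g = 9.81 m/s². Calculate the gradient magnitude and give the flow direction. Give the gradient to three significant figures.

Pressure head at P-5: ψ = P/(ρg) = 874×1000 / (1000 × 9.81) = 89.09 m.
Total head at P-5: h = z + ψ = 23.92 + 89.09 = 113.01 m.
Total head at P-11: h = 117.12 − 9.84 = 107.28 m.
Head difference: h(P-5) − h(P-11) = 113.01 − 107.28 = 5.73 m.
Hydraulic gradient: i = |Δh| / L = 5.73 / 406.8 = 0.0141.
Flow is from higher to lower head: from P-5 toward P-11, i.e. toward the south-east.

i ≈ 0.0141; groundwater flows toward the south-east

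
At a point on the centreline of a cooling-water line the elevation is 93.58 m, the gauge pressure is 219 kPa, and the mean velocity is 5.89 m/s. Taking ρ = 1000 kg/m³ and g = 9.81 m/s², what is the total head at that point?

h ≈ 117.67 m

Pressure head ψ = P/(ρg) = 219×1000 / (1000 × 9.81) = 22.32 m.
Velocity head = v²/(2g) = 5.89² / (2 × 9.81) = 1.768 m.
h = z + ψ + v²/(2g) = 93.58 + 22.32 + 1.768 = 117.67 m.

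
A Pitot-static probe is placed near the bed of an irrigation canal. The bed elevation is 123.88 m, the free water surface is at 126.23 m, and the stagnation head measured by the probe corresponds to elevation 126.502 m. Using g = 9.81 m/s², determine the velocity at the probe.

Near the bed, under hydrostatic conditions, the piezometric head (z + ψ) equals the free-surface elevation, 126.23 m.
Velocity head = total − piezometric = 126.502 − 126.23 = 0.272 m.
v = √(2g·h_v) = √(2 × 9.81 × 0.272) = 2.31 m/s.

v ≈ 2.31 m/s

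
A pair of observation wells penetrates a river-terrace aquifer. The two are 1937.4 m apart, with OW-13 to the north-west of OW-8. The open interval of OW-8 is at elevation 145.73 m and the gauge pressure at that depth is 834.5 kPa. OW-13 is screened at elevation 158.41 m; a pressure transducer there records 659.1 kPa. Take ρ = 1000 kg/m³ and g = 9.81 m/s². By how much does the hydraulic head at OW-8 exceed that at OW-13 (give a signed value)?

Pressure head at OW-8: ψ = P/(ρg) = 834.5×1000 / (1000 × 9.81) = 85.07 m.
Total head at OW-8: h = z + ψ = 145.73 + 85.07 = 230.80 m.
Pressure head at OW-13: ψ = P/(ρg) = 659.1×1000 / (1000 × 9.81) = 67.19 m.
Total head at OW-13: h = z + ψ = 158.41 + 67.19 = 225.60 m.
Head difference: h(OW-8) − h(OW-13) = 230.80 − 225.60 = 5.20 m.

Δh ≈ 5.20 m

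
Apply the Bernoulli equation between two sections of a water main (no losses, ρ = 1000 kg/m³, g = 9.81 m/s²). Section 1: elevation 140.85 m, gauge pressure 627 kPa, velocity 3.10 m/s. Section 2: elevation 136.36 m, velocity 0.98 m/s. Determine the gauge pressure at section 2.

Pressure head at 1: ψ₁ = P₁/(ρg) = 627×1000 / (1000 × 9.81) = 63.91 m.
Velocity heads: v₁²/2g = 3.10²/19.62 = 0.490 m; v₂²/2g = 0.98²/19.62 = 0.049 m.
Total head H = z₁ + ψ₁ + v₁²/2g = 140.85 + 63.91 + 0.490 = 205.25 m.
ψ₂ = H − z₂ − v₂²/2g = 205.25 − 136.36 − 0.049 = 68.84 m.
P₂ = ρgψ₂ = 1000 × 9.81 × 68.84 ≈ 675 kPa.

P₂ ≈ 675 kPa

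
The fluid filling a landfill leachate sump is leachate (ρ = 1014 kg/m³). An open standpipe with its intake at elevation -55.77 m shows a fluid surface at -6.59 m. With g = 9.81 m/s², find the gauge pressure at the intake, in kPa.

Pressure head ψ = h − z = -6.59 − (-55.77) = 49.18 m.
P = ρgψ = 1014 × 9.81 × 49.18 = 489210 Pa ≈ 489 kPa.

P ≈ 489 kPa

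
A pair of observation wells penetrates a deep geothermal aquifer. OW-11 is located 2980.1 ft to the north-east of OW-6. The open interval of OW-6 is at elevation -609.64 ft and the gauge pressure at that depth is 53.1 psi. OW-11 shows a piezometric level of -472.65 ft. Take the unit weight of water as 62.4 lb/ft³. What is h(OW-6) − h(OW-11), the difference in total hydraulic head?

Pressure head at OW-6: ψ = 144·P/γ = 144 × 53.1 / 62.4 = 122.54 ft.
Total head at OW-6: h = z + ψ = -609.64 + 122.54 = -487.10 ft.
Total head at OW-11: h = -472.65 ft (water level in the piezometer is the total head).
Head difference: h(OW-6) − h(OW-11) = -487.10 − (-472.65) = -14.45 ft.

Δh ≈ -14.45 ft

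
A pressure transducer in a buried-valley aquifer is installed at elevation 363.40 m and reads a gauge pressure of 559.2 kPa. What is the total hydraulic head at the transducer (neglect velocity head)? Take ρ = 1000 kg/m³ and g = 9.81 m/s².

h ≈ 420.40 m

ψ = P/(ρg) = 559.2×1000 / (1000 × 9.81) = 57.00 m.
h = z + ψ = 363.40 + 57.00 = 420.40 m.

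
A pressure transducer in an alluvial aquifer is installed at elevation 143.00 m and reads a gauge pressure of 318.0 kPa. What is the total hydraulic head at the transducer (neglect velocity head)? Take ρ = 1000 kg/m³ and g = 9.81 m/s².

h ≈ 175.42 m

ψ = P/(ρg) = 318.0×1000 / (1000 × 9.81) = 32.42 m.
h = z + ψ = 143.00 + 32.42 = 175.42 m.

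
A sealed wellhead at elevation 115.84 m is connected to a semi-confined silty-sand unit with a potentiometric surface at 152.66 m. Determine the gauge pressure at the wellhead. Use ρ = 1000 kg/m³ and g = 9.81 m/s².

Head above the cap: Δh = 152.66 − 115.84 = 36.82 m.
P = ρgΔh = 1000 × 9.81 × 36.82 = 361204 Pa ≈ 361 kPa.

P ≈ 361 kPa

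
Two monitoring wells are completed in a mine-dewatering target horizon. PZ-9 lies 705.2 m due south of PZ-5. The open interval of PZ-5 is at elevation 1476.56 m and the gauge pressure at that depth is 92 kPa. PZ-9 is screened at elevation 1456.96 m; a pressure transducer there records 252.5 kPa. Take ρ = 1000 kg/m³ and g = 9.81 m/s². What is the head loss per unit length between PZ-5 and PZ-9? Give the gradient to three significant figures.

i ≈ 0.00459 m/m

Pressure head at PZ-5: ψ = P/(ρg) = 92×1000 / (1000 × 9.81) = 9.38 m.
Total head at PZ-5: h = z + ψ = 1476.56 + 9.38 = 1485.94 m.
Pressure head at PZ-9: ψ = P/(ρg) = 252.5×1000 / (1000 × 9.81) = 25.74 m.
Total head at PZ-9: h = z + ψ = 1456.96 + 25.74 = 1482.70 m.
Head difference: h(PZ-5) − h(PZ-9) = 1485.94 − 1482.70 = 3.24 m.
Hydraulic gradient: i = |Δh| / L = 3.24 / 705.2 = 0.00459.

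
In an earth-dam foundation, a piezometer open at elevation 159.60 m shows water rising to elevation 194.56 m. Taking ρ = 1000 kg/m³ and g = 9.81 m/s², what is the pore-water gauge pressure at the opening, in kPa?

Pressure head ψ = h − z = 194.56 − 159.60 = 34.96 m.
P = ρgψ = 1000 × 9.81 × 34.96 = 342958 Pa ≈ 343 kPa.

P ≈ 343 kPa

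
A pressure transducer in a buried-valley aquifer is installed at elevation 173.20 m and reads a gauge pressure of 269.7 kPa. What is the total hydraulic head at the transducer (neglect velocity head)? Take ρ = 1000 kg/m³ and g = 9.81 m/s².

ψ = P/(ρg) = 269.7×1000 / (1000 × 9.81) = 27.49 m.
h = z + ψ = 173.20 + 27.49 = 200.69 m.

h ≈ 200.69 m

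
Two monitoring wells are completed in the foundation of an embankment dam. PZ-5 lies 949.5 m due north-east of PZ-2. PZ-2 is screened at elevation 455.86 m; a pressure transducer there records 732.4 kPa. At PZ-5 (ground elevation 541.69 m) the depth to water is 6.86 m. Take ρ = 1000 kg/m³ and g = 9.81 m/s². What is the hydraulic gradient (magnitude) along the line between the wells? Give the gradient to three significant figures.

Pressure head at PZ-2: ψ = P/(ρg) = 732.4×1000 / (1000 × 9.81) = 74.66 m.
Total head at PZ-2: h = z + ψ = 455.86 + 74.66 = 530.52 m.
Total head at PZ-5: h = 541.69 − 6.86 = 534.83 m.
Head difference: h(PZ-2) − h(PZ-5) = 530.52 − 534.83 = -4.31 m.
Hydraulic gradient: i = |Δh| / L = 4.31 / 949.5 = 0.00454.

i ≈ 0.00454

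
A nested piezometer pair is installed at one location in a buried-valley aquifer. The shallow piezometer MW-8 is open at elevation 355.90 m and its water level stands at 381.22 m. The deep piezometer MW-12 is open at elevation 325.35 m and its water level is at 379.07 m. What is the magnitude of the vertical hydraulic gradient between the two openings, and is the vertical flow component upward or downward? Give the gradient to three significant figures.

|i_v| ≈ 0.0704; vertical flow is downward

Total head at MW-8: h = 381.22 m (water level in the standpipe).
Total head at MW-12: h = 379.07 m.
Δh = h(MW-8) − h(MW-12) = 381.22 − 379.07 = 2.15 m.
Vertical separation Δz = 355.90 − 325.35 = 30.55 m.
|i_v| = |Δh| / Δz = 2.15 / 30.55 = 0.0704.
Head is higher in the shallow piezometer, so vertical flow is downward (recharge condition).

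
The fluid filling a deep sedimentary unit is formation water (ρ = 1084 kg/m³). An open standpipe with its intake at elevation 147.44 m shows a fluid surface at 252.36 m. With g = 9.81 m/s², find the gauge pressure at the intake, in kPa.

P ≈ 1120 kPa

Pressure head ψ = h − z = 252.36 − 147.44 = 104.92 m.
P = ρgψ = 1084 × 9.81 × 104.92 = 1115723 Pa ≈ 1120 kPa.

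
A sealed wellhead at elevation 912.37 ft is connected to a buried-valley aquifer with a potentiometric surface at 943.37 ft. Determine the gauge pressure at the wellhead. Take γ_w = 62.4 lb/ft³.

P ≈ 13.4 psi

Head above the cap: Δh = 943.37 − 912.37 = 31.00 ft.
P = γΔh/144 = 62.4 × 31.00 / 144 = 13.4 psi.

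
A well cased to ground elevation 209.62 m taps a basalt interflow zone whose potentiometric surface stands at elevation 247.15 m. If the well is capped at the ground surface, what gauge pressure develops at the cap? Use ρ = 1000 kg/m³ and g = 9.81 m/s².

P ≈ 368 kPa

Head above the cap: Δh = 247.15 − 209.62 = 37.53 m.
P = ρgΔh = 1000 × 9.81 × 37.53 = 368169 Pa ≈ 368 kPa.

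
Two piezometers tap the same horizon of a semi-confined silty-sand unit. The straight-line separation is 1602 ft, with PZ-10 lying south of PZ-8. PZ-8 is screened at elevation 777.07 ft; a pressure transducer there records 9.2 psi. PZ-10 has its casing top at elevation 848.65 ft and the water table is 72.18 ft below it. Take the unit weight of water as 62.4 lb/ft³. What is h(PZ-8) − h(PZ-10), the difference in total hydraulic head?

Pressure head at PZ-8: ψ = 144·P/γ = 144 × 9.2 / 62.4 = 21.23 ft.
Total head at PZ-8: h = z + ψ = 777.07 + 21.23 = 798.30 ft.
Total head at PZ-10: h = 848.65 − 72.18 = 776.47 ft.
Head difference: h(PZ-8) − h(PZ-10) = 798.30 − 776.47 = 21.83 ft.

Δh ≈ 21.83 ft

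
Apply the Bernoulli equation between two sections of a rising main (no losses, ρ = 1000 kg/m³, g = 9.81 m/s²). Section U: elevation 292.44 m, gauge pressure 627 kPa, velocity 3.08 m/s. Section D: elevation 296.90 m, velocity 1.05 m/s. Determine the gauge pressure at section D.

Pressure head at U: ψ₁ = P₁/(ρg) = 627×1000 / (1000 × 9.81) = 63.91 m.
Velocity heads: v₁²/2g = 3.08²/19.62 = 0.484 m; v₂²/2g = 1.05²/19.62 = 0.056 m.
Total head H = z₁ + ψ₁ + v₁²/2g = 292.44 + 63.91 + 0.484 = 356.83 m.
ψ₂ = H − z₂ − v₂²/2g = 356.83 − 296.90 − 0.056 = 59.87 m.
P₂ = ρgψ₂ = 1000 × 9.81 × 59.87 ≈ 587 kPa.

P₂ ≈ 587 kPa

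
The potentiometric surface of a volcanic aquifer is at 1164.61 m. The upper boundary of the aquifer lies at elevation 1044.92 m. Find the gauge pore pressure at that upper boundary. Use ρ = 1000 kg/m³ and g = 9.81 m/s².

Pressure head at the aquifer top: ψ = h − z = 1164.61 − 1044.92 = 119.69 m.
P = ρgψ = 1000 × 9.81 × 119.69 = 1174159 Pa ≈ 1170 kPa.

P ≈ 1170 kPa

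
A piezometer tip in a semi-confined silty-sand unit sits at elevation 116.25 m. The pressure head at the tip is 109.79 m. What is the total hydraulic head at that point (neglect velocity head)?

h ≈ 226.04 m

h = z + ψ = 116.25 + 109.79 = 226.04 m.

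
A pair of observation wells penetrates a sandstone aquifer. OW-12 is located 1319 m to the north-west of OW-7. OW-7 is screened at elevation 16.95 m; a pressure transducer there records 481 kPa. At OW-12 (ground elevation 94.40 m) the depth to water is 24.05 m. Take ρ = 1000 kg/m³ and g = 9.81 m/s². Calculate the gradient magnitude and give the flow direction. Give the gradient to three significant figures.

Pressure head at OW-7: ψ = P/(ρg) = 481×1000 / (1000 × 9.81) = 49.03 m.
Total head at OW-7: h = z + ψ = 16.95 + 49.03 = 65.98 m.
Total head at OW-12: h = 94.40 − 24.05 = 70.35 m.
Head difference: h(OW-7) − h(OW-12) = 65.98 − 70.35 = -4.37 m.
Hydraulic gradient: i = |Δh| / L = 4.37 / 1319 = 0.00331.
Flow is from higher to lower head: from OW-12 toward OW-7, i.e. toward the south-east.

i ≈ 0.00331; groundwater flows toward the south-east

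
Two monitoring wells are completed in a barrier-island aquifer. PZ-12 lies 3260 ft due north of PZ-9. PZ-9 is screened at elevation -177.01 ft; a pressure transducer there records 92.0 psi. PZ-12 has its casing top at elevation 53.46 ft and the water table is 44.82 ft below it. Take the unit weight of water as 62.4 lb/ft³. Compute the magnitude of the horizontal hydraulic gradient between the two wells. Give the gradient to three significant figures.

Pressure head at PZ-9: ψ = 144·P/γ = 144 × 92.0 / 62.4 = 212.31 ft.
Total head at PZ-9: h = z + ψ = -177.01 + 212.31 = 35.30 ft.
Total head at PZ-12: h = 53.46 − 44.82 = 8.64 ft.
Head difference: h(PZ-9) − h(PZ-12) = 35.30 − 8.64 = 26.66 ft.
Hydraulic gradient: i = |Δh| / L = 26.66 / 3260 = 0.00818.

i ≈ 0.00818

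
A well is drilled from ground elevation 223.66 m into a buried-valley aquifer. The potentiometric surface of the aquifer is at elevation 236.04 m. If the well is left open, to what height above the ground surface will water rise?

≈ 12.38 m above ground

Water rises to the potentiometric surface, so the rise above ground = 236.04 − 223.66 = 12.38 m.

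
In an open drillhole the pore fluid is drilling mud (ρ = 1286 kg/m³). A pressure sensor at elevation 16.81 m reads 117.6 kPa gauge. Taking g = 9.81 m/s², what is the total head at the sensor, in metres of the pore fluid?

ψ = P/(ρg) = 117.6×1000 / (1286 × 9.81) = 9.32 m.
h = z + ψ = 16.81 + 9.32 = 26.13 m.

h ≈ 26.13 m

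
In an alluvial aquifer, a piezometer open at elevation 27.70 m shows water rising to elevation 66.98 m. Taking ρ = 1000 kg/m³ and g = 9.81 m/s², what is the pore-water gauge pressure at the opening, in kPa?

P ≈ 385 kPa

Pressure head ψ = h − z = 66.98 − 27.70 = 39.28 m.
P = ρgψ = 1000 × 9.81 × 39.28 = 385337 Pa ≈ 385 kPa.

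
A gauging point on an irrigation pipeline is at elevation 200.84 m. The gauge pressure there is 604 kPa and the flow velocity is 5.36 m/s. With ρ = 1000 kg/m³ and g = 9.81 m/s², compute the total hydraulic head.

Pressure head ψ = P/(ρg) = 604×1000 / (1000 × 9.81) = 61.57 m.
Velocity head = v²/(2g) = 5.36² / (2 × 9.81) = 1.464 m.
h = z + ψ + v²/(2g) = 200.84 + 61.57 + 1.464 = 263.87 m.

h ≈ 263.87 m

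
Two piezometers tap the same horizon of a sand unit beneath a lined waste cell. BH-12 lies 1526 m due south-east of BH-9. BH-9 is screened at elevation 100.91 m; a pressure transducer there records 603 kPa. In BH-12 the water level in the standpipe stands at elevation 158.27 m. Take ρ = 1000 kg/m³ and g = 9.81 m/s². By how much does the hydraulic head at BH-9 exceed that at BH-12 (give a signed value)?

Pressure head at BH-9: ψ = P/(ρg) = 603×1000 / (1000 × 9.81) = 61.47 m.
Total head at BH-9: h = z + ψ = 100.91 + 61.47 = 162.38 m.
Total head at BH-12: h = 158.27 m (water level in the piezometer is the total head).
Head difference: h(BH-9) − h(BH-12) = 162.38 − 158.27 = 4.11 m.

Δh ≈ 4.11 m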